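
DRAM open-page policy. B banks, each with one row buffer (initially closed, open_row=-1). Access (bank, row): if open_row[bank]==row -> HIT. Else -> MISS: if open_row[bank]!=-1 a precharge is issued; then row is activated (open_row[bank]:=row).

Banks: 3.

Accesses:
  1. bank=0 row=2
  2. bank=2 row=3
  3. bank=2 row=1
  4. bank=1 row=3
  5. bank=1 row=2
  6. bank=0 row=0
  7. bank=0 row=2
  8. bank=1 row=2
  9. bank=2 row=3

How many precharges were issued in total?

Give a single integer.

Acc 1: bank0 row2 -> MISS (open row2); precharges=0
Acc 2: bank2 row3 -> MISS (open row3); precharges=0
Acc 3: bank2 row1 -> MISS (open row1); precharges=1
Acc 4: bank1 row3 -> MISS (open row3); precharges=1
Acc 5: bank1 row2 -> MISS (open row2); precharges=2
Acc 6: bank0 row0 -> MISS (open row0); precharges=3
Acc 7: bank0 row2 -> MISS (open row2); precharges=4
Acc 8: bank1 row2 -> HIT
Acc 9: bank2 row3 -> MISS (open row3); precharges=5

Answer: 5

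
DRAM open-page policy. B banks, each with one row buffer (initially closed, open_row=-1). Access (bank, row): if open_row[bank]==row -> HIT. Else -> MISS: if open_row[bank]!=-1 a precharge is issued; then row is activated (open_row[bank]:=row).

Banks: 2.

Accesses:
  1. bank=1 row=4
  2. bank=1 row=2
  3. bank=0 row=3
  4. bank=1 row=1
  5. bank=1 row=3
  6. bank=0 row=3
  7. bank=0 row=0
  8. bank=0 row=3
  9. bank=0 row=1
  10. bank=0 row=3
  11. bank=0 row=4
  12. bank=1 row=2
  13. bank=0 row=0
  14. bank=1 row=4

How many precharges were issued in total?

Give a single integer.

Acc 1: bank1 row4 -> MISS (open row4); precharges=0
Acc 2: bank1 row2 -> MISS (open row2); precharges=1
Acc 3: bank0 row3 -> MISS (open row3); precharges=1
Acc 4: bank1 row1 -> MISS (open row1); precharges=2
Acc 5: bank1 row3 -> MISS (open row3); precharges=3
Acc 6: bank0 row3 -> HIT
Acc 7: bank0 row0 -> MISS (open row0); precharges=4
Acc 8: bank0 row3 -> MISS (open row3); precharges=5
Acc 9: bank0 row1 -> MISS (open row1); precharges=6
Acc 10: bank0 row3 -> MISS (open row3); precharges=7
Acc 11: bank0 row4 -> MISS (open row4); precharges=8
Acc 12: bank1 row2 -> MISS (open row2); precharges=9
Acc 13: bank0 row0 -> MISS (open row0); precharges=10
Acc 14: bank1 row4 -> MISS (open row4); precharges=11

Answer: 11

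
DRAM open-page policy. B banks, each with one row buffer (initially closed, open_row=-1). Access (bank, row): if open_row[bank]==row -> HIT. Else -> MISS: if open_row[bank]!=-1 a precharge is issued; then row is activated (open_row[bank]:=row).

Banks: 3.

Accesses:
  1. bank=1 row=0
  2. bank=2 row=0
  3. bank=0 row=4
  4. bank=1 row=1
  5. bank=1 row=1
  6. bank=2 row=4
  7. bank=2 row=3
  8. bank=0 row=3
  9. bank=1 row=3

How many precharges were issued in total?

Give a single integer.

Answer: 5

Derivation:
Acc 1: bank1 row0 -> MISS (open row0); precharges=0
Acc 2: bank2 row0 -> MISS (open row0); precharges=0
Acc 3: bank0 row4 -> MISS (open row4); precharges=0
Acc 4: bank1 row1 -> MISS (open row1); precharges=1
Acc 5: bank1 row1 -> HIT
Acc 6: bank2 row4 -> MISS (open row4); precharges=2
Acc 7: bank2 row3 -> MISS (open row3); precharges=3
Acc 8: bank0 row3 -> MISS (open row3); precharges=4
Acc 9: bank1 row3 -> MISS (open row3); precharges=5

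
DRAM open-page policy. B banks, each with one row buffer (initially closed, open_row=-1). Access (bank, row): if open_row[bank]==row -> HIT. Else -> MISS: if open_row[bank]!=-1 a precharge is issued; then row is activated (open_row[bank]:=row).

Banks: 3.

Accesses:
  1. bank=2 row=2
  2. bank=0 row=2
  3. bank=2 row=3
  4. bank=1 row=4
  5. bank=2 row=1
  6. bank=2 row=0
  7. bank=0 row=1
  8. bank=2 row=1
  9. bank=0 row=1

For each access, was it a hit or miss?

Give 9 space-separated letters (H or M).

Acc 1: bank2 row2 -> MISS (open row2); precharges=0
Acc 2: bank0 row2 -> MISS (open row2); precharges=0
Acc 3: bank2 row3 -> MISS (open row3); precharges=1
Acc 4: bank1 row4 -> MISS (open row4); precharges=1
Acc 5: bank2 row1 -> MISS (open row1); precharges=2
Acc 6: bank2 row0 -> MISS (open row0); precharges=3
Acc 7: bank0 row1 -> MISS (open row1); precharges=4
Acc 8: bank2 row1 -> MISS (open row1); precharges=5
Acc 9: bank0 row1 -> HIT

Answer: M M M M M M M M H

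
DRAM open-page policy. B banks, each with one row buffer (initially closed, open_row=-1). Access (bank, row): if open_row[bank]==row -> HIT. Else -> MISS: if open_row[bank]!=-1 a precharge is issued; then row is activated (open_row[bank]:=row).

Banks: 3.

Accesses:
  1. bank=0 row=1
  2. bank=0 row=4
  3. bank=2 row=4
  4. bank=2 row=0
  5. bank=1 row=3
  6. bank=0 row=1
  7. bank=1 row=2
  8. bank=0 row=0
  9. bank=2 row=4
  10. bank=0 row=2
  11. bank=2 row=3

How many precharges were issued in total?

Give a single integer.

Acc 1: bank0 row1 -> MISS (open row1); precharges=0
Acc 2: bank0 row4 -> MISS (open row4); precharges=1
Acc 3: bank2 row4 -> MISS (open row4); precharges=1
Acc 4: bank2 row0 -> MISS (open row0); precharges=2
Acc 5: bank1 row3 -> MISS (open row3); precharges=2
Acc 6: bank0 row1 -> MISS (open row1); precharges=3
Acc 7: bank1 row2 -> MISS (open row2); precharges=4
Acc 8: bank0 row0 -> MISS (open row0); precharges=5
Acc 9: bank2 row4 -> MISS (open row4); precharges=6
Acc 10: bank0 row2 -> MISS (open row2); precharges=7
Acc 11: bank2 row3 -> MISS (open row3); precharges=8

Answer: 8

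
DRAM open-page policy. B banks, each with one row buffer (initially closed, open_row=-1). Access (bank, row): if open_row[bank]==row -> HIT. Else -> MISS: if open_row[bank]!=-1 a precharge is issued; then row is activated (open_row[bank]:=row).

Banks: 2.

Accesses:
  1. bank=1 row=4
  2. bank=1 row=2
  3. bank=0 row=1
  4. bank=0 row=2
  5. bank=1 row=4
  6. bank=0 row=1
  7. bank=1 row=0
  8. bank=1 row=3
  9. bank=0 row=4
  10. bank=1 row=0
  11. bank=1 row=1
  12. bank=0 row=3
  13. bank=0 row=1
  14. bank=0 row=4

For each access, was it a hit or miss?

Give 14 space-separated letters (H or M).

Answer: M M M M M M M M M M M M M M

Derivation:
Acc 1: bank1 row4 -> MISS (open row4); precharges=0
Acc 2: bank1 row2 -> MISS (open row2); precharges=1
Acc 3: bank0 row1 -> MISS (open row1); precharges=1
Acc 4: bank0 row2 -> MISS (open row2); precharges=2
Acc 5: bank1 row4 -> MISS (open row4); precharges=3
Acc 6: bank0 row1 -> MISS (open row1); precharges=4
Acc 7: bank1 row0 -> MISS (open row0); precharges=5
Acc 8: bank1 row3 -> MISS (open row3); precharges=6
Acc 9: bank0 row4 -> MISS (open row4); precharges=7
Acc 10: bank1 row0 -> MISS (open row0); precharges=8
Acc 11: bank1 row1 -> MISS (open row1); precharges=9
Acc 12: bank0 row3 -> MISS (open row3); precharges=10
Acc 13: bank0 row1 -> MISS (open row1); precharges=11
Acc 14: bank0 row4 -> MISS (open row4); precharges=12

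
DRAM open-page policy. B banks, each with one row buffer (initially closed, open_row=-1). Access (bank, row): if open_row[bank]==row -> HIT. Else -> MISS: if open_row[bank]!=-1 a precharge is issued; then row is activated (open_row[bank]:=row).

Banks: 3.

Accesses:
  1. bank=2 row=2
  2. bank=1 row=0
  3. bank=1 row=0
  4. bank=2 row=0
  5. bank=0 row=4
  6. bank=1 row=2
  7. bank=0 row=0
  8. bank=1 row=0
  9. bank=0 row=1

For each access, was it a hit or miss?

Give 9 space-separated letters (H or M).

Acc 1: bank2 row2 -> MISS (open row2); precharges=0
Acc 2: bank1 row0 -> MISS (open row0); precharges=0
Acc 3: bank1 row0 -> HIT
Acc 4: bank2 row0 -> MISS (open row0); precharges=1
Acc 5: bank0 row4 -> MISS (open row4); precharges=1
Acc 6: bank1 row2 -> MISS (open row2); precharges=2
Acc 7: bank0 row0 -> MISS (open row0); precharges=3
Acc 8: bank1 row0 -> MISS (open row0); precharges=4
Acc 9: bank0 row1 -> MISS (open row1); precharges=5

Answer: M M H M M M M M M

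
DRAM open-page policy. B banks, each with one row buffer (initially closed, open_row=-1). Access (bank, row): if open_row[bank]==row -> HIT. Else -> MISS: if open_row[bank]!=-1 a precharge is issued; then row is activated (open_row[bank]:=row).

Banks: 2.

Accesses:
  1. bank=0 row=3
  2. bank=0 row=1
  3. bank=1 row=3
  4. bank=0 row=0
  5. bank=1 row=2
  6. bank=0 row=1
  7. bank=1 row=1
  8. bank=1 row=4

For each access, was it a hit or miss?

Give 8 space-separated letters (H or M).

Acc 1: bank0 row3 -> MISS (open row3); precharges=0
Acc 2: bank0 row1 -> MISS (open row1); precharges=1
Acc 3: bank1 row3 -> MISS (open row3); precharges=1
Acc 4: bank0 row0 -> MISS (open row0); precharges=2
Acc 5: bank1 row2 -> MISS (open row2); precharges=3
Acc 6: bank0 row1 -> MISS (open row1); precharges=4
Acc 7: bank1 row1 -> MISS (open row1); precharges=5
Acc 8: bank1 row4 -> MISS (open row4); precharges=6

Answer: M M M M M M M M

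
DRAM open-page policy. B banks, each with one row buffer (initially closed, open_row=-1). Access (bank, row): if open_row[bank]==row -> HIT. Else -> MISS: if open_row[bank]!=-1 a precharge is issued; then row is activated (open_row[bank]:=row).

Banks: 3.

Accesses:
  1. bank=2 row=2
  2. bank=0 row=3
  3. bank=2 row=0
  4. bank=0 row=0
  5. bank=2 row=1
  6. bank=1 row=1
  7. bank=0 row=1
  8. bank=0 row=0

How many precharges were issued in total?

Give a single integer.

Acc 1: bank2 row2 -> MISS (open row2); precharges=0
Acc 2: bank0 row3 -> MISS (open row3); precharges=0
Acc 3: bank2 row0 -> MISS (open row0); precharges=1
Acc 4: bank0 row0 -> MISS (open row0); precharges=2
Acc 5: bank2 row1 -> MISS (open row1); precharges=3
Acc 6: bank1 row1 -> MISS (open row1); precharges=3
Acc 7: bank0 row1 -> MISS (open row1); precharges=4
Acc 8: bank0 row0 -> MISS (open row0); precharges=5

Answer: 5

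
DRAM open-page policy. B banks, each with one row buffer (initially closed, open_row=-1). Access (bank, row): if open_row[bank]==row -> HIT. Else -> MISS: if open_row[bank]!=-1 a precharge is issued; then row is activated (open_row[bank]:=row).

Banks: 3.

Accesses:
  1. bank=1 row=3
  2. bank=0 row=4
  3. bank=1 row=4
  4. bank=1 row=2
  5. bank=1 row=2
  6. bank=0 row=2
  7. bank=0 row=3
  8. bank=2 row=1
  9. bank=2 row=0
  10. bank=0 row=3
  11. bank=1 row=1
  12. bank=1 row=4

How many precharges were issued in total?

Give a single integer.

Answer: 7

Derivation:
Acc 1: bank1 row3 -> MISS (open row3); precharges=0
Acc 2: bank0 row4 -> MISS (open row4); precharges=0
Acc 3: bank1 row4 -> MISS (open row4); precharges=1
Acc 4: bank1 row2 -> MISS (open row2); precharges=2
Acc 5: bank1 row2 -> HIT
Acc 6: bank0 row2 -> MISS (open row2); precharges=3
Acc 7: bank0 row3 -> MISS (open row3); precharges=4
Acc 8: bank2 row1 -> MISS (open row1); precharges=4
Acc 9: bank2 row0 -> MISS (open row0); precharges=5
Acc 10: bank0 row3 -> HIT
Acc 11: bank1 row1 -> MISS (open row1); precharges=6
Acc 12: bank1 row4 -> MISS (open row4); precharges=7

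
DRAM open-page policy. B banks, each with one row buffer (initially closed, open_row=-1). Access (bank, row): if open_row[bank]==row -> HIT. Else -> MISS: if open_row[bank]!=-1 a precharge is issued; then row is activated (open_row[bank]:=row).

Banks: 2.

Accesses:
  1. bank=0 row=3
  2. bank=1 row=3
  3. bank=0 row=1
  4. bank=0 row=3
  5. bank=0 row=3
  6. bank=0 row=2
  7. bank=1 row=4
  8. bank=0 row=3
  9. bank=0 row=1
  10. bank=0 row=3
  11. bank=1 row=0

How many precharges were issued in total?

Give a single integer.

Acc 1: bank0 row3 -> MISS (open row3); precharges=0
Acc 2: bank1 row3 -> MISS (open row3); precharges=0
Acc 3: bank0 row1 -> MISS (open row1); precharges=1
Acc 4: bank0 row3 -> MISS (open row3); precharges=2
Acc 5: bank0 row3 -> HIT
Acc 6: bank0 row2 -> MISS (open row2); precharges=3
Acc 7: bank1 row4 -> MISS (open row4); precharges=4
Acc 8: bank0 row3 -> MISS (open row3); precharges=5
Acc 9: bank0 row1 -> MISS (open row1); precharges=6
Acc 10: bank0 row3 -> MISS (open row3); precharges=7
Acc 11: bank1 row0 -> MISS (open row0); precharges=8

Answer: 8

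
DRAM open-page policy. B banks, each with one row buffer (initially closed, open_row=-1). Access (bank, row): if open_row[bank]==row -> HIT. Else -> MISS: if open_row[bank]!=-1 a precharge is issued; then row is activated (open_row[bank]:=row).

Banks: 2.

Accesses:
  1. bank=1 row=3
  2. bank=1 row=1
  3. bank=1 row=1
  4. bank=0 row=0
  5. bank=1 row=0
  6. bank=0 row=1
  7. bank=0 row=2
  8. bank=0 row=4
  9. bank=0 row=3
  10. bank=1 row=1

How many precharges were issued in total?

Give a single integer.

Answer: 7

Derivation:
Acc 1: bank1 row3 -> MISS (open row3); precharges=0
Acc 2: bank1 row1 -> MISS (open row1); precharges=1
Acc 3: bank1 row1 -> HIT
Acc 4: bank0 row0 -> MISS (open row0); precharges=1
Acc 5: bank1 row0 -> MISS (open row0); precharges=2
Acc 6: bank0 row1 -> MISS (open row1); precharges=3
Acc 7: bank0 row2 -> MISS (open row2); precharges=4
Acc 8: bank0 row4 -> MISS (open row4); precharges=5
Acc 9: bank0 row3 -> MISS (open row3); precharges=6
Acc 10: bank1 row1 -> MISS (open row1); precharges=7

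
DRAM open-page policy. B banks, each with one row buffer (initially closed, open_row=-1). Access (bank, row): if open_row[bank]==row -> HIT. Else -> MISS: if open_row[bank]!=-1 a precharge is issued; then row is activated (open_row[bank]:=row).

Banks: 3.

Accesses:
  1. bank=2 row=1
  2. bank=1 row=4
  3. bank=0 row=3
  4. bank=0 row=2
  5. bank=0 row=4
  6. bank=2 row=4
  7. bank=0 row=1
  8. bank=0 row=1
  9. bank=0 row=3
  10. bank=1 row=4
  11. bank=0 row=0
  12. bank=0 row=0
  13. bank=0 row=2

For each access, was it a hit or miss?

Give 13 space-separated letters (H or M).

Acc 1: bank2 row1 -> MISS (open row1); precharges=0
Acc 2: bank1 row4 -> MISS (open row4); precharges=0
Acc 3: bank0 row3 -> MISS (open row3); precharges=0
Acc 4: bank0 row2 -> MISS (open row2); precharges=1
Acc 5: bank0 row4 -> MISS (open row4); precharges=2
Acc 6: bank2 row4 -> MISS (open row4); precharges=3
Acc 7: bank0 row1 -> MISS (open row1); precharges=4
Acc 8: bank0 row1 -> HIT
Acc 9: bank0 row3 -> MISS (open row3); precharges=5
Acc 10: bank1 row4 -> HIT
Acc 11: bank0 row0 -> MISS (open row0); precharges=6
Acc 12: bank0 row0 -> HIT
Acc 13: bank0 row2 -> MISS (open row2); precharges=7

Answer: M M M M M M M H M H M H M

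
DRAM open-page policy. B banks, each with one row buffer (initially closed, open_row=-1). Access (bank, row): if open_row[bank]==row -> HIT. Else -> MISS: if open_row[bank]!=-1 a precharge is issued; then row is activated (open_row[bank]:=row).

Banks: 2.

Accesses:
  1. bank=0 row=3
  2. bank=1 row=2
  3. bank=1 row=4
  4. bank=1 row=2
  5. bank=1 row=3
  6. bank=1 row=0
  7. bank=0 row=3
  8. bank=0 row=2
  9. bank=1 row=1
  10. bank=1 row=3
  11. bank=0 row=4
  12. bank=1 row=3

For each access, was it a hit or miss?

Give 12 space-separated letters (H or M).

Answer: M M M M M M H M M M M H

Derivation:
Acc 1: bank0 row3 -> MISS (open row3); precharges=0
Acc 2: bank1 row2 -> MISS (open row2); precharges=0
Acc 3: bank1 row4 -> MISS (open row4); precharges=1
Acc 4: bank1 row2 -> MISS (open row2); precharges=2
Acc 5: bank1 row3 -> MISS (open row3); precharges=3
Acc 6: bank1 row0 -> MISS (open row0); precharges=4
Acc 7: bank0 row3 -> HIT
Acc 8: bank0 row2 -> MISS (open row2); precharges=5
Acc 9: bank1 row1 -> MISS (open row1); precharges=6
Acc 10: bank1 row3 -> MISS (open row3); precharges=7
Acc 11: bank0 row4 -> MISS (open row4); precharges=8
Acc 12: bank1 row3 -> HIT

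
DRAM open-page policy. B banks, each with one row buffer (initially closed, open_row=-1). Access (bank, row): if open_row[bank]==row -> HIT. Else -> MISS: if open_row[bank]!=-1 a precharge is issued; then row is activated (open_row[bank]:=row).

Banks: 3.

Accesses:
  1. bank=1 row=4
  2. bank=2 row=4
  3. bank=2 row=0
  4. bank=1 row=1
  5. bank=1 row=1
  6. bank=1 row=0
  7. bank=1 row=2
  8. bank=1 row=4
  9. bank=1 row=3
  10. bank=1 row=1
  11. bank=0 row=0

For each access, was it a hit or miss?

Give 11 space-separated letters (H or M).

Answer: M M M M H M M M M M M

Derivation:
Acc 1: bank1 row4 -> MISS (open row4); precharges=0
Acc 2: bank2 row4 -> MISS (open row4); precharges=0
Acc 3: bank2 row0 -> MISS (open row0); precharges=1
Acc 4: bank1 row1 -> MISS (open row1); precharges=2
Acc 5: bank1 row1 -> HIT
Acc 6: bank1 row0 -> MISS (open row0); precharges=3
Acc 7: bank1 row2 -> MISS (open row2); precharges=4
Acc 8: bank1 row4 -> MISS (open row4); precharges=5
Acc 9: bank1 row3 -> MISS (open row3); precharges=6
Acc 10: bank1 row1 -> MISS (open row1); precharges=7
Acc 11: bank0 row0 -> MISS (open row0); precharges=7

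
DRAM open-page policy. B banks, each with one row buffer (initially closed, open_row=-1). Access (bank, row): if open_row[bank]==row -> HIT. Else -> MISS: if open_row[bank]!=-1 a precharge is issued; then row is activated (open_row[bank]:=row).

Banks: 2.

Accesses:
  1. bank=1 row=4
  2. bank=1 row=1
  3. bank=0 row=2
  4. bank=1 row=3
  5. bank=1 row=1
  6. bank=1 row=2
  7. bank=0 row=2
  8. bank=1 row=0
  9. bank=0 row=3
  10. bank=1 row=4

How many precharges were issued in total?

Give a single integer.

Acc 1: bank1 row4 -> MISS (open row4); precharges=0
Acc 2: bank1 row1 -> MISS (open row1); precharges=1
Acc 3: bank0 row2 -> MISS (open row2); precharges=1
Acc 4: bank1 row3 -> MISS (open row3); precharges=2
Acc 5: bank1 row1 -> MISS (open row1); precharges=3
Acc 6: bank1 row2 -> MISS (open row2); precharges=4
Acc 7: bank0 row2 -> HIT
Acc 8: bank1 row0 -> MISS (open row0); precharges=5
Acc 9: bank0 row3 -> MISS (open row3); precharges=6
Acc 10: bank1 row4 -> MISS (open row4); precharges=7

Answer: 7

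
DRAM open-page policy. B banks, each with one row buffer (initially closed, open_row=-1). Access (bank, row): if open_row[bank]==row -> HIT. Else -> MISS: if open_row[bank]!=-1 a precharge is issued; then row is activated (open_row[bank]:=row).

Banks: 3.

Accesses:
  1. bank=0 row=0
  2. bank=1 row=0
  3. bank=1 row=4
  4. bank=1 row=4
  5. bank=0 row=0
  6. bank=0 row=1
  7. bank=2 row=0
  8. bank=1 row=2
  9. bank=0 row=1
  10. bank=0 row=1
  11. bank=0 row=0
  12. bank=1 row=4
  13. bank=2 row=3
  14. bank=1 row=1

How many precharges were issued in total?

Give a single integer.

Acc 1: bank0 row0 -> MISS (open row0); precharges=0
Acc 2: bank1 row0 -> MISS (open row0); precharges=0
Acc 3: bank1 row4 -> MISS (open row4); precharges=1
Acc 4: bank1 row4 -> HIT
Acc 5: bank0 row0 -> HIT
Acc 6: bank0 row1 -> MISS (open row1); precharges=2
Acc 7: bank2 row0 -> MISS (open row0); precharges=2
Acc 8: bank1 row2 -> MISS (open row2); precharges=3
Acc 9: bank0 row1 -> HIT
Acc 10: bank0 row1 -> HIT
Acc 11: bank0 row0 -> MISS (open row0); precharges=4
Acc 12: bank1 row4 -> MISS (open row4); precharges=5
Acc 13: bank2 row3 -> MISS (open row3); precharges=6
Acc 14: bank1 row1 -> MISS (open row1); precharges=7

Answer: 7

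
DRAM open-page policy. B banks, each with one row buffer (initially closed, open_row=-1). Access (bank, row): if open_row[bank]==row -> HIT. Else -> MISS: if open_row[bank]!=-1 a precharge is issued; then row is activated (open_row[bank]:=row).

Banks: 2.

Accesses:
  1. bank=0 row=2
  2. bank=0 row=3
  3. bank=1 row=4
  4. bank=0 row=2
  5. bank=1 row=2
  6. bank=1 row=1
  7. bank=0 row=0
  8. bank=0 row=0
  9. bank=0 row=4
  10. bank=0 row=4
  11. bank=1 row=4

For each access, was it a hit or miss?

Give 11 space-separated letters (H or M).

Acc 1: bank0 row2 -> MISS (open row2); precharges=0
Acc 2: bank0 row3 -> MISS (open row3); precharges=1
Acc 3: bank1 row4 -> MISS (open row4); precharges=1
Acc 4: bank0 row2 -> MISS (open row2); precharges=2
Acc 5: bank1 row2 -> MISS (open row2); precharges=3
Acc 6: bank1 row1 -> MISS (open row1); precharges=4
Acc 7: bank0 row0 -> MISS (open row0); precharges=5
Acc 8: bank0 row0 -> HIT
Acc 9: bank0 row4 -> MISS (open row4); precharges=6
Acc 10: bank0 row4 -> HIT
Acc 11: bank1 row4 -> MISS (open row4); precharges=7

Answer: M M M M M M M H M H M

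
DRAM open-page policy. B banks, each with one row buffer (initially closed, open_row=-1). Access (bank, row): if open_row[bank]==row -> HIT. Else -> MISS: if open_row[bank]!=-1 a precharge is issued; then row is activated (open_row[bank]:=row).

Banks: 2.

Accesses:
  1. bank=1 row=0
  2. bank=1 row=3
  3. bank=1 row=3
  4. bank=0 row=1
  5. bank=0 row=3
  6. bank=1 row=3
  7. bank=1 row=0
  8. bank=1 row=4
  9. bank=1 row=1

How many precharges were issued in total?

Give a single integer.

Answer: 5

Derivation:
Acc 1: bank1 row0 -> MISS (open row0); precharges=0
Acc 2: bank1 row3 -> MISS (open row3); precharges=1
Acc 3: bank1 row3 -> HIT
Acc 4: bank0 row1 -> MISS (open row1); precharges=1
Acc 5: bank0 row3 -> MISS (open row3); precharges=2
Acc 6: bank1 row3 -> HIT
Acc 7: bank1 row0 -> MISS (open row0); precharges=3
Acc 8: bank1 row4 -> MISS (open row4); precharges=4
Acc 9: bank1 row1 -> MISS (open row1); precharges=5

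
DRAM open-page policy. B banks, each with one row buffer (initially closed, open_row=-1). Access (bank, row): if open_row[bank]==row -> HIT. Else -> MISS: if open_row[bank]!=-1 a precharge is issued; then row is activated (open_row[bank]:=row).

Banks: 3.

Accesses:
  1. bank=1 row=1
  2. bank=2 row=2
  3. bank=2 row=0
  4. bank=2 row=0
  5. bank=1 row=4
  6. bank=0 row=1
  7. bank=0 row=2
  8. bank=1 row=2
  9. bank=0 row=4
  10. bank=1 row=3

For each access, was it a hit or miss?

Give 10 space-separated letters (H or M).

Answer: M M M H M M M M M M

Derivation:
Acc 1: bank1 row1 -> MISS (open row1); precharges=0
Acc 2: bank2 row2 -> MISS (open row2); precharges=0
Acc 3: bank2 row0 -> MISS (open row0); precharges=1
Acc 4: bank2 row0 -> HIT
Acc 5: bank1 row4 -> MISS (open row4); precharges=2
Acc 6: bank0 row1 -> MISS (open row1); precharges=2
Acc 7: bank0 row2 -> MISS (open row2); precharges=3
Acc 8: bank1 row2 -> MISS (open row2); precharges=4
Acc 9: bank0 row4 -> MISS (open row4); precharges=5
Acc 10: bank1 row3 -> MISS (open row3); precharges=6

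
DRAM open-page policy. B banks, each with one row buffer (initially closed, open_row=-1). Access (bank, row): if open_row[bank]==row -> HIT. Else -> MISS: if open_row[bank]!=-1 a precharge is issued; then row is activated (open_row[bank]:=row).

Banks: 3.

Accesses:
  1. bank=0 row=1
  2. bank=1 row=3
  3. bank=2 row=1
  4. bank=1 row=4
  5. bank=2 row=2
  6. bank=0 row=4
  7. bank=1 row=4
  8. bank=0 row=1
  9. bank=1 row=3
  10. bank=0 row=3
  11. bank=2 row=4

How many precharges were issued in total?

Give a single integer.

Acc 1: bank0 row1 -> MISS (open row1); precharges=0
Acc 2: bank1 row3 -> MISS (open row3); precharges=0
Acc 3: bank2 row1 -> MISS (open row1); precharges=0
Acc 4: bank1 row4 -> MISS (open row4); precharges=1
Acc 5: bank2 row2 -> MISS (open row2); precharges=2
Acc 6: bank0 row4 -> MISS (open row4); precharges=3
Acc 7: bank1 row4 -> HIT
Acc 8: bank0 row1 -> MISS (open row1); precharges=4
Acc 9: bank1 row3 -> MISS (open row3); precharges=5
Acc 10: bank0 row3 -> MISS (open row3); precharges=6
Acc 11: bank2 row4 -> MISS (open row4); precharges=7

Answer: 7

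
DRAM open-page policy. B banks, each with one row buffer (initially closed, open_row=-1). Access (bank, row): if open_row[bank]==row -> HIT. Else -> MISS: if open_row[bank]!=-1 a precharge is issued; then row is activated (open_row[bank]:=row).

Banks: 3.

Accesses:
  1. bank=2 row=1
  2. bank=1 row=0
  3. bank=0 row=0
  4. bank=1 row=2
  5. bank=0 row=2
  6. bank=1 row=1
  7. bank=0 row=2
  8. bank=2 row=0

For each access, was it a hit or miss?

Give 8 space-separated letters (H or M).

Answer: M M M M M M H M

Derivation:
Acc 1: bank2 row1 -> MISS (open row1); precharges=0
Acc 2: bank1 row0 -> MISS (open row0); precharges=0
Acc 3: bank0 row0 -> MISS (open row0); precharges=0
Acc 4: bank1 row2 -> MISS (open row2); precharges=1
Acc 5: bank0 row2 -> MISS (open row2); precharges=2
Acc 6: bank1 row1 -> MISS (open row1); precharges=3
Acc 7: bank0 row2 -> HIT
Acc 8: bank2 row0 -> MISS (open row0); precharges=4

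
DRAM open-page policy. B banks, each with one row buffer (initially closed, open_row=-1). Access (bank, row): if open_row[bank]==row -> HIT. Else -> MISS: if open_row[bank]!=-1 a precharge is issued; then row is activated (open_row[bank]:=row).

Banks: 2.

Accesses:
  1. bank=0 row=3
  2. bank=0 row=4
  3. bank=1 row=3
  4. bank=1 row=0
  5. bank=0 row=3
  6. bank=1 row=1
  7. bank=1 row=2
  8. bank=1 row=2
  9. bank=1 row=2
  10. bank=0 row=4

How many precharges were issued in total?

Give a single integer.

Acc 1: bank0 row3 -> MISS (open row3); precharges=0
Acc 2: bank0 row4 -> MISS (open row4); precharges=1
Acc 3: bank1 row3 -> MISS (open row3); precharges=1
Acc 4: bank1 row0 -> MISS (open row0); precharges=2
Acc 5: bank0 row3 -> MISS (open row3); precharges=3
Acc 6: bank1 row1 -> MISS (open row1); precharges=4
Acc 7: bank1 row2 -> MISS (open row2); precharges=5
Acc 8: bank1 row2 -> HIT
Acc 9: bank1 row2 -> HIT
Acc 10: bank0 row4 -> MISS (open row4); precharges=6

Answer: 6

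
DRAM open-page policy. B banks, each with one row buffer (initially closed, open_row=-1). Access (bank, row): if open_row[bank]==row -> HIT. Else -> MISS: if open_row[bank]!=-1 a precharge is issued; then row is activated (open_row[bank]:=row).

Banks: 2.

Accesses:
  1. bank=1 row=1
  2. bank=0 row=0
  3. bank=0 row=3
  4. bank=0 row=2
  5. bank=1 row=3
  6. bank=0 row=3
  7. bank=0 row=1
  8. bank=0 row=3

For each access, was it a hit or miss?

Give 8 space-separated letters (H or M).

Answer: M M M M M M M M

Derivation:
Acc 1: bank1 row1 -> MISS (open row1); precharges=0
Acc 2: bank0 row0 -> MISS (open row0); precharges=0
Acc 3: bank0 row3 -> MISS (open row3); precharges=1
Acc 4: bank0 row2 -> MISS (open row2); precharges=2
Acc 5: bank1 row3 -> MISS (open row3); precharges=3
Acc 6: bank0 row3 -> MISS (open row3); precharges=4
Acc 7: bank0 row1 -> MISS (open row1); precharges=5
Acc 8: bank0 row3 -> MISS (open row3); precharges=6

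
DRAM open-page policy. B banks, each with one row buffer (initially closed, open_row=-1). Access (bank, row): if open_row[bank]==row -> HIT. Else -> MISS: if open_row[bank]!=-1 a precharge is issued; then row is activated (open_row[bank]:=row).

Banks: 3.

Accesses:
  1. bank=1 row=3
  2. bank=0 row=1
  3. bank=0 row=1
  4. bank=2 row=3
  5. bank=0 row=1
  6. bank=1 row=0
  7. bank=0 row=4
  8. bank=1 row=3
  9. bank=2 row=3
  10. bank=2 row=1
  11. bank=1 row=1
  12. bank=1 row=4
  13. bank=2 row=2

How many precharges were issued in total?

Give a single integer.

Answer: 7

Derivation:
Acc 1: bank1 row3 -> MISS (open row3); precharges=0
Acc 2: bank0 row1 -> MISS (open row1); precharges=0
Acc 3: bank0 row1 -> HIT
Acc 4: bank2 row3 -> MISS (open row3); precharges=0
Acc 5: bank0 row1 -> HIT
Acc 6: bank1 row0 -> MISS (open row0); precharges=1
Acc 7: bank0 row4 -> MISS (open row4); precharges=2
Acc 8: bank1 row3 -> MISS (open row3); precharges=3
Acc 9: bank2 row3 -> HIT
Acc 10: bank2 row1 -> MISS (open row1); precharges=4
Acc 11: bank1 row1 -> MISS (open row1); precharges=5
Acc 12: bank1 row4 -> MISS (open row4); precharges=6
Acc 13: bank2 row2 -> MISS (open row2); precharges=7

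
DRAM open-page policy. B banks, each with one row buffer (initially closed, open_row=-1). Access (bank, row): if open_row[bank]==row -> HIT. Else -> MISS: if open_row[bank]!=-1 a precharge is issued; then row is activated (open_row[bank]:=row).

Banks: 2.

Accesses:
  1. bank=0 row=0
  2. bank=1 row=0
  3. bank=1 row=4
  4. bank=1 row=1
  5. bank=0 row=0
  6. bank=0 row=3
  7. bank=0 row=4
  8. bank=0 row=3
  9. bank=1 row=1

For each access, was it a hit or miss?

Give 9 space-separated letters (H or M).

Answer: M M M M H M M M H

Derivation:
Acc 1: bank0 row0 -> MISS (open row0); precharges=0
Acc 2: bank1 row0 -> MISS (open row0); precharges=0
Acc 3: bank1 row4 -> MISS (open row4); precharges=1
Acc 4: bank1 row1 -> MISS (open row1); precharges=2
Acc 5: bank0 row0 -> HIT
Acc 6: bank0 row3 -> MISS (open row3); precharges=3
Acc 7: bank0 row4 -> MISS (open row4); precharges=4
Acc 8: bank0 row3 -> MISS (open row3); precharges=5
Acc 9: bank1 row1 -> HIT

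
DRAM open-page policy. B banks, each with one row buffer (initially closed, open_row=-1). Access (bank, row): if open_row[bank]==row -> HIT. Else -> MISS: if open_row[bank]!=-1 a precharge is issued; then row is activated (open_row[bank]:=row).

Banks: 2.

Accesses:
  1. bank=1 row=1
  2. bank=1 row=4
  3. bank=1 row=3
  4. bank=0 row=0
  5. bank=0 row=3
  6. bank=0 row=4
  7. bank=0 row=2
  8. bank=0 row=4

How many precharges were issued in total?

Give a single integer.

Answer: 6

Derivation:
Acc 1: bank1 row1 -> MISS (open row1); precharges=0
Acc 2: bank1 row4 -> MISS (open row4); precharges=1
Acc 3: bank1 row3 -> MISS (open row3); precharges=2
Acc 4: bank0 row0 -> MISS (open row0); precharges=2
Acc 5: bank0 row3 -> MISS (open row3); precharges=3
Acc 6: bank0 row4 -> MISS (open row4); precharges=4
Acc 7: bank0 row2 -> MISS (open row2); precharges=5
Acc 8: bank0 row4 -> MISS (open row4); precharges=6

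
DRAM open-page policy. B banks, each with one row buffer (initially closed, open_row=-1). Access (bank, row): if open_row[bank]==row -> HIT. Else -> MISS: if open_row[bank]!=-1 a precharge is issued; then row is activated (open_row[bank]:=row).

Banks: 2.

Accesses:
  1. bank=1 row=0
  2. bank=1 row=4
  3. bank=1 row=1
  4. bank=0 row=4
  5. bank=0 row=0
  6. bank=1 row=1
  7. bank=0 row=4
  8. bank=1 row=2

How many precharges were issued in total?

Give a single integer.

Acc 1: bank1 row0 -> MISS (open row0); precharges=0
Acc 2: bank1 row4 -> MISS (open row4); precharges=1
Acc 3: bank1 row1 -> MISS (open row1); precharges=2
Acc 4: bank0 row4 -> MISS (open row4); precharges=2
Acc 5: bank0 row0 -> MISS (open row0); precharges=3
Acc 6: bank1 row1 -> HIT
Acc 7: bank0 row4 -> MISS (open row4); precharges=4
Acc 8: bank1 row2 -> MISS (open row2); precharges=5

Answer: 5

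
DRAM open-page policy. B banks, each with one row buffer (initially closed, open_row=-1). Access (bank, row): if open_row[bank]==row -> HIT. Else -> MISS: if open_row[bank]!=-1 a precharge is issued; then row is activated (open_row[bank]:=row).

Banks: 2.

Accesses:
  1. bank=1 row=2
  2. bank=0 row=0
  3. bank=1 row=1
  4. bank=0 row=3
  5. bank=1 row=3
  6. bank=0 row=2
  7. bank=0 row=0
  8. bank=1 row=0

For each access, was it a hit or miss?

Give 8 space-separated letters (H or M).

Acc 1: bank1 row2 -> MISS (open row2); precharges=0
Acc 2: bank0 row0 -> MISS (open row0); precharges=0
Acc 3: bank1 row1 -> MISS (open row1); precharges=1
Acc 4: bank0 row3 -> MISS (open row3); precharges=2
Acc 5: bank1 row3 -> MISS (open row3); precharges=3
Acc 6: bank0 row2 -> MISS (open row2); precharges=4
Acc 7: bank0 row0 -> MISS (open row0); precharges=5
Acc 8: bank1 row0 -> MISS (open row0); precharges=6

Answer: M M M M M M M M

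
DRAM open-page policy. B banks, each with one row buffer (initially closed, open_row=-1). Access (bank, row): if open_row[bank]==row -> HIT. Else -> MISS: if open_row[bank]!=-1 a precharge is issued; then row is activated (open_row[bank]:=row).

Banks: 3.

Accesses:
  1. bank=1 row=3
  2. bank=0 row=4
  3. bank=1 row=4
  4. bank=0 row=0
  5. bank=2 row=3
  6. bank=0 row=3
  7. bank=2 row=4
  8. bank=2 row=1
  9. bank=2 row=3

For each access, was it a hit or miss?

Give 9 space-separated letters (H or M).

Acc 1: bank1 row3 -> MISS (open row3); precharges=0
Acc 2: bank0 row4 -> MISS (open row4); precharges=0
Acc 3: bank1 row4 -> MISS (open row4); precharges=1
Acc 4: bank0 row0 -> MISS (open row0); precharges=2
Acc 5: bank2 row3 -> MISS (open row3); precharges=2
Acc 6: bank0 row3 -> MISS (open row3); precharges=3
Acc 7: bank2 row4 -> MISS (open row4); precharges=4
Acc 8: bank2 row1 -> MISS (open row1); precharges=5
Acc 9: bank2 row3 -> MISS (open row3); precharges=6

Answer: M M M M M M M M M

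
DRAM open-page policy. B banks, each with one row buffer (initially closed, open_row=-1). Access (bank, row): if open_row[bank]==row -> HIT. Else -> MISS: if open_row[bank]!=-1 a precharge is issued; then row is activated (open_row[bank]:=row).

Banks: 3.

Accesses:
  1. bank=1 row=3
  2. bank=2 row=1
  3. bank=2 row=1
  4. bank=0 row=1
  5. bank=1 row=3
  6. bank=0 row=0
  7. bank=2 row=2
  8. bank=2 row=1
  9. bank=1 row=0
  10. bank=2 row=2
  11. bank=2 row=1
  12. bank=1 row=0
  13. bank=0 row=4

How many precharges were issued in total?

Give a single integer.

Answer: 7

Derivation:
Acc 1: bank1 row3 -> MISS (open row3); precharges=0
Acc 2: bank2 row1 -> MISS (open row1); precharges=0
Acc 3: bank2 row1 -> HIT
Acc 4: bank0 row1 -> MISS (open row1); precharges=0
Acc 5: bank1 row3 -> HIT
Acc 6: bank0 row0 -> MISS (open row0); precharges=1
Acc 7: bank2 row2 -> MISS (open row2); precharges=2
Acc 8: bank2 row1 -> MISS (open row1); precharges=3
Acc 9: bank1 row0 -> MISS (open row0); precharges=4
Acc 10: bank2 row2 -> MISS (open row2); precharges=5
Acc 11: bank2 row1 -> MISS (open row1); precharges=6
Acc 12: bank1 row0 -> HIT
Acc 13: bank0 row4 -> MISS (open row4); precharges=7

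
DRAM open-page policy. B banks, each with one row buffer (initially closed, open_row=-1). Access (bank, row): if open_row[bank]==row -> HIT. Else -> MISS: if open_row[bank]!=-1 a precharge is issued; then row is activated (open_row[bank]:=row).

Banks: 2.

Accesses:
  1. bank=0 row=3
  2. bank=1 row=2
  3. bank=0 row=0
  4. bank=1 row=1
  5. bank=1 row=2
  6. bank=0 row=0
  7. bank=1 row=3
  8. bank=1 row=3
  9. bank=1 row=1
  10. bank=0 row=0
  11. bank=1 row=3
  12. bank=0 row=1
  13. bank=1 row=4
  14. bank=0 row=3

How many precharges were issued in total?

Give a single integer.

Acc 1: bank0 row3 -> MISS (open row3); precharges=0
Acc 2: bank1 row2 -> MISS (open row2); precharges=0
Acc 3: bank0 row0 -> MISS (open row0); precharges=1
Acc 4: bank1 row1 -> MISS (open row1); precharges=2
Acc 5: bank1 row2 -> MISS (open row2); precharges=3
Acc 6: bank0 row0 -> HIT
Acc 7: bank1 row3 -> MISS (open row3); precharges=4
Acc 8: bank1 row3 -> HIT
Acc 9: bank1 row1 -> MISS (open row1); precharges=5
Acc 10: bank0 row0 -> HIT
Acc 11: bank1 row3 -> MISS (open row3); precharges=6
Acc 12: bank0 row1 -> MISS (open row1); precharges=7
Acc 13: bank1 row4 -> MISS (open row4); precharges=8
Acc 14: bank0 row3 -> MISS (open row3); precharges=9

Answer: 9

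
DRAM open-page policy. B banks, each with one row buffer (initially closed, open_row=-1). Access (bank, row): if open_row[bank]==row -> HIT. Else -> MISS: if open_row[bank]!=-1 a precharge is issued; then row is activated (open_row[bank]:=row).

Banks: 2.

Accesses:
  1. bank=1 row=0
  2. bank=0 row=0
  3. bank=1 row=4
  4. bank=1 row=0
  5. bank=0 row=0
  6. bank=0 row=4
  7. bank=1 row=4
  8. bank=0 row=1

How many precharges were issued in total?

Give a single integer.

Acc 1: bank1 row0 -> MISS (open row0); precharges=0
Acc 2: bank0 row0 -> MISS (open row0); precharges=0
Acc 3: bank1 row4 -> MISS (open row4); precharges=1
Acc 4: bank1 row0 -> MISS (open row0); precharges=2
Acc 5: bank0 row0 -> HIT
Acc 6: bank0 row4 -> MISS (open row4); precharges=3
Acc 7: bank1 row4 -> MISS (open row4); precharges=4
Acc 8: bank0 row1 -> MISS (open row1); precharges=5

Answer: 5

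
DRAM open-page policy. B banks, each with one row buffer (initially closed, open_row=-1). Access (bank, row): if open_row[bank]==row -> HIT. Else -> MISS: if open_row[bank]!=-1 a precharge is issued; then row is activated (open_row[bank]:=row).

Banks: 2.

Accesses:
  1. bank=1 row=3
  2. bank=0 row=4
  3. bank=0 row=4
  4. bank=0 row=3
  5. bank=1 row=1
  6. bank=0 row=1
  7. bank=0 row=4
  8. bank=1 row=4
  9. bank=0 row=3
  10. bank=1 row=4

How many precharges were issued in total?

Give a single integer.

Answer: 6

Derivation:
Acc 1: bank1 row3 -> MISS (open row3); precharges=0
Acc 2: bank0 row4 -> MISS (open row4); precharges=0
Acc 3: bank0 row4 -> HIT
Acc 4: bank0 row3 -> MISS (open row3); precharges=1
Acc 5: bank1 row1 -> MISS (open row1); precharges=2
Acc 6: bank0 row1 -> MISS (open row1); precharges=3
Acc 7: bank0 row4 -> MISS (open row4); precharges=4
Acc 8: bank1 row4 -> MISS (open row4); precharges=5
Acc 9: bank0 row3 -> MISS (open row3); precharges=6
Acc 10: bank1 row4 -> HIT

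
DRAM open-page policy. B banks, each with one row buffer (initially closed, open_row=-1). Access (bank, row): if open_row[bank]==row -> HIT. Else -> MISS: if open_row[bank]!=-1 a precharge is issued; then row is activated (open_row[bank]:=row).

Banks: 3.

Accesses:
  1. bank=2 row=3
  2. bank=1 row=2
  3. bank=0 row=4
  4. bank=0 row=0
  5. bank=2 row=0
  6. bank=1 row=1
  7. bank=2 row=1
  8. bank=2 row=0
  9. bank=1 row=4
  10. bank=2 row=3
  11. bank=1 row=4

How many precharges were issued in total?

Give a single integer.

Acc 1: bank2 row3 -> MISS (open row3); precharges=0
Acc 2: bank1 row2 -> MISS (open row2); precharges=0
Acc 3: bank0 row4 -> MISS (open row4); precharges=0
Acc 4: bank0 row0 -> MISS (open row0); precharges=1
Acc 5: bank2 row0 -> MISS (open row0); precharges=2
Acc 6: bank1 row1 -> MISS (open row1); precharges=3
Acc 7: bank2 row1 -> MISS (open row1); precharges=4
Acc 8: bank2 row0 -> MISS (open row0); precharges=5
Acc 9: bank1 row4 -> MISS (open row4); precharges=6
Acc 10: bank2 row3 -> MISS (open row3); precharges=7
Acc 11: bank1 row4 -> HIT

Answer: 7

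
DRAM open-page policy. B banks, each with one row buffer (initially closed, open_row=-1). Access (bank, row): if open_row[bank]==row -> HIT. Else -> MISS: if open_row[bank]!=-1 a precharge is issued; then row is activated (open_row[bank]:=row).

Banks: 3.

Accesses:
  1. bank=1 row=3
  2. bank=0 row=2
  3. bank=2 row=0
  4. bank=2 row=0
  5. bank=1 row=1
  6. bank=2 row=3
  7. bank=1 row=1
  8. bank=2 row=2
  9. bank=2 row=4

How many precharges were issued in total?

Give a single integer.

Answer: 4

Derivation:
Acc 1: bank1 row3 -> MISS (open row3); precharges=0
Acc 2: bank0 row2 -> MISS (open row2); precharges=0
Acc 3: bank2 row0 -> MISS (open row0); precharges=0
Acc 4: bank2 row0 -> HIT
Acc 5: bank1 row1 -> MISS (open row1); precharges=1
Acc 6: bank2 row3 -> MISS (open row3); precharges=2
Acc 7: bank1 row1 -> HIT
Acc 8: bank2 row2 -> MISS (open row2); precharges=3
Acc 9: bank2 row4 -> MISS (open row4); precharges=4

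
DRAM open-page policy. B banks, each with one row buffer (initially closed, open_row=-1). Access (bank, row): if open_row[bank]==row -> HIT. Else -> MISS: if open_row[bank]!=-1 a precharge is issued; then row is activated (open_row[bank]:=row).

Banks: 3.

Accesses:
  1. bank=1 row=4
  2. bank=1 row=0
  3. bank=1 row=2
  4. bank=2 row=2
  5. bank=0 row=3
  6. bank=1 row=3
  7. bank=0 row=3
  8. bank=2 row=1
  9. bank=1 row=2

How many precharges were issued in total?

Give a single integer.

Answer: 5

Derivation:
Acc 1: bank1 row4 -> MISS (open row4); precharges=0
Acc 2: bank1 row0 -> MISS (open row0); precharges=1
Acc 3: bank1 row2 -> MISS (open row2); precharges=2
Acc 4: bank2 row2 -> MISS (open row2); precharges=2
Acc 5: bank0 row3 -> MISS (open row3); precharges=2
Acc 6: bank1 row3 -> MISS (open row3); precharges=3
Acc 7: bank0 row3 -> HIT
Acc 8: bank2 row1 -> MISS (open row1); precharges=4
Acc 9: bank1 row2 -> MISS (open row2); precharges=5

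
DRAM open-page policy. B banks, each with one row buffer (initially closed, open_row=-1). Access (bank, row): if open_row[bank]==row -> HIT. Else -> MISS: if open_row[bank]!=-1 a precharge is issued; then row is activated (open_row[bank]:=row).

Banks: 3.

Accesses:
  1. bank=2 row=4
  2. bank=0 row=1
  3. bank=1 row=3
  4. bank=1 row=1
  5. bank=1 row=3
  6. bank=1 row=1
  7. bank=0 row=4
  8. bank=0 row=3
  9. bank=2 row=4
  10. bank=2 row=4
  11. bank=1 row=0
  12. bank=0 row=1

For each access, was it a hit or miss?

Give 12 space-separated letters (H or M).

Answer: M M M M M M M M H H M M

Derivation:
Acc 1: bank2 row4 -> MISS (open row4); precharges=0
Acc 2: bank0 row1 -> MISS (open row1); precharges=0
Acc 3: bank1 row3 -> MISS (open row3); precharges=0
Acc 4: bank1 row1 -> MISS (open row1); precharges=1
Acc 5: bank1 row3 -> MISS (open row3); precharges=2
Acc 6: bank1 row1 -> MISS (open row1); precharges=3
Acc 7: bank0 row4 -> MISS (open row4); precharges=4
Acc 8: bank0 row3 -> MISS (open row3); precharges=5
Acc 9: bank2 row4 -> HIT
Acc 10: bank2 row4 -> HIT
Acc 11: bank1 row0 -> MISS (open row0); precharges=6
Acc 12: bank0 row1 -> MISS (open row1); precharges=7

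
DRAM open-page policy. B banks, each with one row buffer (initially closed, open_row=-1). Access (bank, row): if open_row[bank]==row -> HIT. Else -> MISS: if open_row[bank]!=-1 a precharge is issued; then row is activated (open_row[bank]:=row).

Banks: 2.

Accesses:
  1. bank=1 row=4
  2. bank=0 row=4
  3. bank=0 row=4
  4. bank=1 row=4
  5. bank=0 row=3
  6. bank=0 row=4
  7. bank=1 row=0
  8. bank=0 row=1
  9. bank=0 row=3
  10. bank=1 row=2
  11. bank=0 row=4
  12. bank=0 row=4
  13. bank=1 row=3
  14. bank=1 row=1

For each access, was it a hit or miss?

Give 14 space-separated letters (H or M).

Answer: M M H H M M M M M M M H M M

Derivation:
Acc 1: bank1 row4 -> MISS (open row4); precharges=0
Acc 2: bank0 row4 -> MISS (open row4); precharges=0
Acc 3: bank0 row4 -> HIT
Acc 4: bank1 row4 -> HIT
Acc 5: bank0 row3 -> MISS (open row3); precharges=1
Acc 6: bank0 row4 -> MISS (open row4); precharges=2
Acc 7: bank1 row0 -> MISS (open row0); precharges=3
Acc 8: bank0 row1 -> MISS (open row1); precharges=4
Acc 9: bank0 row3 -> MISS (open row3); precharges=5
Acc 10: bank1 row2 -> MISS (open row2); precharges=6
Acc 11: bank0 row4 -> MISS (open row4); precharges=7
Acc 12: bank0 row4 -> HIT
Acc 13: bank1 row3 -> MISS (open row3); precharges=8
Acc 14: bank1 row1 -> MISS (open row1); precharges=9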